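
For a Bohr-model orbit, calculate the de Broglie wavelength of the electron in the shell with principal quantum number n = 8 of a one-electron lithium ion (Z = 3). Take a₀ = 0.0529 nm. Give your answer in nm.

The Bohr quantisation condition is nλ = 2πr_n.
r_n = n²a₀/Z = 1.13 nm
λ = 2πr_n/n = 2π·1.13/8 = 0.886 nm

0.886 nm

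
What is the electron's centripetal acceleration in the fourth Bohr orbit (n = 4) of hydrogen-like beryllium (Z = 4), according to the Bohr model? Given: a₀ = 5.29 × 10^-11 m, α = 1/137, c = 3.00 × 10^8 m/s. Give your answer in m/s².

2.27 × 10^22 m/s²

r = n²a₀/Z = 2.12 × 10^-10 m, v = Zαc/n = 2.19 × 10^6 m/s
a = v²/r = (2.19 × 10^6)² / 2.12 × 10^-10 = 2.27 × 10^22 m/s²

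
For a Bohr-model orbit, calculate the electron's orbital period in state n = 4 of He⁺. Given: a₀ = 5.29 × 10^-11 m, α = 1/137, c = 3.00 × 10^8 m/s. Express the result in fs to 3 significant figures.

r = n²a₀/Z = 4²·5.29 × 10^-11/2 = 4.23 × 10^-10 m
v = Zαc/n = 2·0.00730·3.00 × 10^8/4 = 1.09 × 10^6 m/s
T = 2πr/v = 2.43 × 10^-15 s = 2.43 fs

2.43 fs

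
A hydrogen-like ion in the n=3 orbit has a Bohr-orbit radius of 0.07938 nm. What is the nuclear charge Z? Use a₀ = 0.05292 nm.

6

r_n = n²a₀/Z ⇒ Z = n²a₀/r = 3² × 0.05292 / 0.07938 ≈ 6.00
Z = 6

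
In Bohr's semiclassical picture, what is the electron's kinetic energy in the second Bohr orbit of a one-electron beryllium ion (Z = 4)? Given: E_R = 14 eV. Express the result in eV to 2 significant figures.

For a Coulomb orbit the virial theorem gives K = −E_n.
E_n = −E_R·Z²/n², so K = E_R·Z²/n² = 14 × 4²/2² = 56 eV

56 eV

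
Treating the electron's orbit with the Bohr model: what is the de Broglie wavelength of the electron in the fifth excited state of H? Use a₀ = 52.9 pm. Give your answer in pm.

1990 pm

The Bohr quantisation condition is nλ = 2πr_n.
r_n = n²a₀/Z = 1900 pm
λ = 2πr_n/n = 2π·1900/6 = 1990 pm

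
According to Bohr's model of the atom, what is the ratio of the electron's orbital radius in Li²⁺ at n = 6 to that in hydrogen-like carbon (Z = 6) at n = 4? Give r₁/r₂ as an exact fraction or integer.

r ∝ Z^-1 · n^2
r₁/r₂ = (3/6)^-1 · (6/4)^2 = 9/2

9/2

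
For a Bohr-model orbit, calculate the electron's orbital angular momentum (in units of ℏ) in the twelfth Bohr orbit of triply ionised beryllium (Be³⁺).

12

L_n = nℏ, so L/ℏ = n = 12.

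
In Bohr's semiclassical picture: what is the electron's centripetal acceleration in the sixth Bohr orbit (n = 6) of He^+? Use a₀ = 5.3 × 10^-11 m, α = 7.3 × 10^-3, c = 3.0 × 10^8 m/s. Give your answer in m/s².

r = n²a₀/Z = 9.5 × 10^-10 m, v = Zαc/n = 7.3 × 10^5 m/s
a = v²/r = (7.3 × 10^5)² / 9.5 × 10^-10 = 5.6 × 10^20 m/s²

5.6 × 10^20 m/s²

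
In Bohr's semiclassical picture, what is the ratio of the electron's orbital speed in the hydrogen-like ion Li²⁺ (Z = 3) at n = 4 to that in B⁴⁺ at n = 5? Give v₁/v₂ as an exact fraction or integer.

v ∝ Z^1 · n^-1
v₁/v₂ = (3/5)^1 · (4/5)^-1 = 3/4

3/4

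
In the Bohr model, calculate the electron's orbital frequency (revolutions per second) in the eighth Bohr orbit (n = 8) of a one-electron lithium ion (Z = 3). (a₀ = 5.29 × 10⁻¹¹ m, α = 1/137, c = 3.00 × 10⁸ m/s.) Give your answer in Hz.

r = n²a₀/Z = 1.13 × 10⁻⁹ m, v = Zαc/n = 8.21 × 10⁵ m/s
f = v/(2πr) = 1.16 × 10¹⁴ Hz

1.16 × 10¹⁴ Hz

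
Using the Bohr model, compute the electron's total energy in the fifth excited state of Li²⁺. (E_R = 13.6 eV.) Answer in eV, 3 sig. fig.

-3.40 eV

E_n = −E_R·Z²/n² = −13.6 × 3²/6² = -3.40 eV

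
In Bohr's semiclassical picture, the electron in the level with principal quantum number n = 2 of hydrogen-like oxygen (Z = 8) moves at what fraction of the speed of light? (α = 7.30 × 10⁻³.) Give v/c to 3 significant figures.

0.0292

v_n = Zαc/n, so v/c = Zα/n = 8 × 0.00730 / 2 = 0.0292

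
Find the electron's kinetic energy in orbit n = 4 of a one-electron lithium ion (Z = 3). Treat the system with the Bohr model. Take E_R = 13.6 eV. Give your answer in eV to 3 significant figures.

For a Coulomb orbit the virial theorem gives K = −E_n.
E_n = −E_R·Z²/n², so K = E_R·Z²/n² = 13.6 × 3²/4² = 7.65 eV

7.65 eV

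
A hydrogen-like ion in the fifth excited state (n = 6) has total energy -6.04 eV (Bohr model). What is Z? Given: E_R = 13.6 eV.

4

E_n = −E_R Z²/n² ⇒ Z² = −E_n n²/E_R = 6.04 × 6² / 13.6 ≈ 15.99
Z = 4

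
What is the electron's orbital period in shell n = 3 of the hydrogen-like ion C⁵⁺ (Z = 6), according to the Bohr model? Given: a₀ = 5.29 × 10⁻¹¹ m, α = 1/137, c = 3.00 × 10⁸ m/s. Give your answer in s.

1.14 × 10⁻¹⁶ s

r = n²a₀/Z = 3²·5.29 × 10⁻¹¹/6 = 7.94 × 10⁻¹¹ m
v = Zαc/n = 6·0.00730·3.00 × 10⁸/3 = 4.38 × 10⁶ m/s
T = 2πr/v = 1.14 × 10⁻¹⁶ s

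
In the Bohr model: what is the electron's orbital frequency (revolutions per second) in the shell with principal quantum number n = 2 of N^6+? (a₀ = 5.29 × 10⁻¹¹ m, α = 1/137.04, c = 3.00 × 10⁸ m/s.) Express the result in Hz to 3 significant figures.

4.03 × 10¹⁶ Hz

r = n²a₀/Z = 3.02 × 10⁻¹¹ m, v = Zαc/n = 7.66 × 10⁶ m/s
f = v/(2πr) = 4.03 × 10¹⁶ Hz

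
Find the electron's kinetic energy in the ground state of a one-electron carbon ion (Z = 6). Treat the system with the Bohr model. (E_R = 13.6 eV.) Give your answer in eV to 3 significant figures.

490 eV

For a Coulomb orbit the virial theorem gives K = −E_n.
E_n = −E_R·Z²/n², so K = E_R·Z²/n² = 13.6 × 6²/1² = 490 eV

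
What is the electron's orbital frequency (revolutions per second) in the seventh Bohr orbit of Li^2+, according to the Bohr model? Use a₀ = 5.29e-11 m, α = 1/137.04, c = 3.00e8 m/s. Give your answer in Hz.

1.73e14 Hz

r = n²a₀/Z = 8.64e-10 m, v = Zαc/n = 9.38e5 m/s
f = v/(2πr) = 1.73e14 Hz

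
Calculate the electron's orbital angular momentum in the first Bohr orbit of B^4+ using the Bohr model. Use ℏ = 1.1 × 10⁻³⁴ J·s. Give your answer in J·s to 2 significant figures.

L_n = nℏ = 1 × 1.1 × 10⁻³⁴ = 1.1 × 10⁻³⁴ J·s

1.1 × 10⁻³⁴ J·s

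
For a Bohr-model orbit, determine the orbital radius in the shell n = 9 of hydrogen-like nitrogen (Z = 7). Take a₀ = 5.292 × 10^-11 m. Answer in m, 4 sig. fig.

r_n = n²a₀/Z = 9² × 5.292 × 10^-11 / 7
    = 81 × 5.292 × 10^-11 / 7 = 6.124 × 10^-10 m

6.124 × 10^-10 m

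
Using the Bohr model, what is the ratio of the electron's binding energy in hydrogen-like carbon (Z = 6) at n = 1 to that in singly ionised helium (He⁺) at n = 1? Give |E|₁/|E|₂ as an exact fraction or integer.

|E| ∝ Z^2 · n^-2
|E|₁/|E|₂ = (6/2)^2 · (1/1)^-2 = 9

9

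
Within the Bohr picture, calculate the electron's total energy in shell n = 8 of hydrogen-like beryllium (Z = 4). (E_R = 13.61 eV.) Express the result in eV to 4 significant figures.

E_n = −E_R·Z²/n² = −13.61 × 4²/8² = -3.402 eV

-3.402 eV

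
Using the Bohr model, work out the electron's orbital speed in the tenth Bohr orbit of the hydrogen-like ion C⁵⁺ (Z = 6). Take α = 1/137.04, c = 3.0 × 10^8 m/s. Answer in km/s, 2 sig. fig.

v_n = Zαc/n = 6 × 0.0073 × 3.0 × 10^8 / 10
    = 1300 km/s

1300 km/s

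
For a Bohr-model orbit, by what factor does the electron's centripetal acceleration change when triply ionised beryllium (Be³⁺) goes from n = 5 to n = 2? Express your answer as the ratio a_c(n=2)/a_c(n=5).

625/16

a_c ∝ Z^3 · n^-4; with Z fixed, a_c ∝ n^-4.
a_c(n=2)/a_c(n=5) = (2/5)^-4 = 625/16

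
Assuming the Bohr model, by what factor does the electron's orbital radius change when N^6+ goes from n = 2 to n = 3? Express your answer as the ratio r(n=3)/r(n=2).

r ∝ Z^-1 · n^2; with Z fixed, r ∝ n^2.
r(n=3)/r(n=2) = (3/2)^2 = 9/4

9/4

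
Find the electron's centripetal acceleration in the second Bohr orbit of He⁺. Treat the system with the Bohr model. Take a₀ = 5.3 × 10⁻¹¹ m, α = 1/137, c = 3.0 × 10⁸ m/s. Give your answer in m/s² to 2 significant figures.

r = n²a₀/Z = 1.1 × 10⁻¹⁰ m, v = Zαc/n = 2.2 × 10⁶ m/s
a = v²/r = (2.2 × 10⁶)² / 1.1 × 10⁻¹⁰ = 4.5 × 10²² m/s²

4.5 × 10²² m/s²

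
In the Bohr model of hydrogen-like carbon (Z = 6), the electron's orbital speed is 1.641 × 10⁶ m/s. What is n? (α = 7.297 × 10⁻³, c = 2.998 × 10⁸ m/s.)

v_n = Zαc/n ⇒ n = Zαc/v = 6 × 0.007297 × 2.998 × 10⁸ / 1.641 × 10⁶ ≈ 8.00
n = 8

8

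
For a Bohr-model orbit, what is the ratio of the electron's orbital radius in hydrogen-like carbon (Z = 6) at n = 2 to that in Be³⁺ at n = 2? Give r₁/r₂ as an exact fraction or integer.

r ∝ Z^-1 · n^2
r₁/r₂ = (6/4)^-1 · (2/2)^2 = 2/3

2/3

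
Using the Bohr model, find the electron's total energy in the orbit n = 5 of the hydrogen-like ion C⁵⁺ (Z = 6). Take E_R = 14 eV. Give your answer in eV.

-20 eV

E_n = −E_R·Z²/n² = −14 × 6²/5² = -20 eV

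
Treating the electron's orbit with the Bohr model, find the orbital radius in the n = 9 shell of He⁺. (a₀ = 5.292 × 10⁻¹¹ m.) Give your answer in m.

2.143 × 10⁻⁹ m

r_n = n²a₀/Z = 9² × 5.292 × 10⁻¹¹ / 2
    = 81 × 5.292 × 10⁻¹¹ / 2 = 2.143 × 10⁻⁹ m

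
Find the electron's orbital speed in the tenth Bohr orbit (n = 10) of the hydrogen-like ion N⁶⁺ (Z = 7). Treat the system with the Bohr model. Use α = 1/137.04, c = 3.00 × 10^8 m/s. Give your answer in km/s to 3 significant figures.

v_n = Zαc/n = 7 × 0.00730 × 3.00 × 10^8 / 10
    = 1530 km/s

1530 km/s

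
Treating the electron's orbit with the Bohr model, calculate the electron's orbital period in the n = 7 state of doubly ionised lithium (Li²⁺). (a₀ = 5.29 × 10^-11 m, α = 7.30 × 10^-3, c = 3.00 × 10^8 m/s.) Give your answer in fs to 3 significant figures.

5.78 fs

r = n²a₀/Z = 7²·5.29 × 10^-11/3 = 8.64 × 10^-10 m
v = Zαc/n = 3·0.00730·3.00 × 10^8/7 = 9.39 × 10^5 m/s
T = 2πr/v = 5.78 × 10^-15 s = 5.78 fs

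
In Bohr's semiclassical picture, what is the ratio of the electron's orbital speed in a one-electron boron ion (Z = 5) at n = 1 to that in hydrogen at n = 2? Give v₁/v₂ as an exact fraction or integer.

10

v ∝ Z^1 · n^-1
v₁/v₂ = (5/1)^1 · (1/2)^-1 = 10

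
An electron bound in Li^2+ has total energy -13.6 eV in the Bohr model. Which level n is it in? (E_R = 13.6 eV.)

E_n = −E_R Z²/n² ⇒ n² = E_R Z²/(−E_n) = 13.6 × 3² / 13.6 ≈ 9.00
n = 3

3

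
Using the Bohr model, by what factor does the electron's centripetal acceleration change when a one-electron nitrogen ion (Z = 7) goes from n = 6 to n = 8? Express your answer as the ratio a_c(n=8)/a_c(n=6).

a_c ∝ Z^3 · n^-4; with Z fixed, a_c ∝ n^-4.
a_c(n=8)/a_c(n=6) = (8/6)^-4 = 81/256

81/256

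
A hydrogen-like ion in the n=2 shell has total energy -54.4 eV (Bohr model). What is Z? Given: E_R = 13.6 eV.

4

E_n = −E_R Z²/n² ⇒ Z² = −E_n n²/E_R = 54.4 × 2² / 13.6 ≈ 16.00
Z = 4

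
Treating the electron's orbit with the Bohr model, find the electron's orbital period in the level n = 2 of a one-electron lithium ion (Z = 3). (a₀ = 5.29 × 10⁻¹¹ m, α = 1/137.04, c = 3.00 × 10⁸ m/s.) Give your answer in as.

r = n²a₀/Z = 2²·5.29 × 10⁻¹¹/3 = 7.05 × 10⁻¹¹ m
v = Zαc/n = 3·0.00730·3.00 × 10⁸/2 = 3.28 × 10⁶ m/s
T = 2πr/v = 1.35 × 10⁻¹⁶ s = 135 as

135 as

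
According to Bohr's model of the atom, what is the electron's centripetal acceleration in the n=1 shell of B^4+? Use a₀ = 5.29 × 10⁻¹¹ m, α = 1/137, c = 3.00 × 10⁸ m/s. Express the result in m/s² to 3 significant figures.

r = n²a₀/Z = 1.06 × 10⁻¹¹ m, v = Zαc/n = 1.09 × 10⁷ m/s
a = v²/r = (1.09 × 10⁷)² / 1.06 × 10⁻¹¹ = 1.13 × 10²⁵ m/s²

1.13 × 10²⁵ m/s²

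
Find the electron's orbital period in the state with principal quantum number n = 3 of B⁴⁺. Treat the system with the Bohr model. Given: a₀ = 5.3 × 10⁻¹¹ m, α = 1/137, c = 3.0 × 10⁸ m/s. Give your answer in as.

r = n²a₀/Z = 3²·5.3 × 10⁻¹¹/5 = 9.5 × 10⁻¹¹ m
v = Zαc/n = 5·0.0073·3.0 × 10⁸/3 = 3.6 × 10⁶ m/s
T = 2πr/v = 1.6 × 10⁻¹⁶ s = 160 as

160 as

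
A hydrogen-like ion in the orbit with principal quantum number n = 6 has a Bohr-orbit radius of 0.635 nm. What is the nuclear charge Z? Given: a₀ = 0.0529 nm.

r_n = n²a₀/Z ⇒ Z = n²a₀/r = 6² × 0.0529 / 0.635 ≈ 3.00
Z = 3

3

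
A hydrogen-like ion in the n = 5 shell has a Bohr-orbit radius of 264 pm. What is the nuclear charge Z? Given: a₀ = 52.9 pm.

5

r_n = n²a₀/Z ⇒ Z = n²a₀/r = 5² × 52.9 / 264 ≈ 5.01
Z = 5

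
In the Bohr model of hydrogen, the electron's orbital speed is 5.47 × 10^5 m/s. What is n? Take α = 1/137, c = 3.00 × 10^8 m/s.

4

v_n = Zαc/n ⇒ n = Zαc/v = 1 × 0.00730 × 3.00 × 10^8 / 5.47 × 10^5 ≈ 4.00
n = 4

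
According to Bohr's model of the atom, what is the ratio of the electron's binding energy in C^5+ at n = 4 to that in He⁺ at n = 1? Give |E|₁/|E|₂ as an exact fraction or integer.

|E| ∝ Z^2 · n^-2
|E|₁/|E|₂ = (6/2)^2 · (4/1)^-2 = 9/16

9/16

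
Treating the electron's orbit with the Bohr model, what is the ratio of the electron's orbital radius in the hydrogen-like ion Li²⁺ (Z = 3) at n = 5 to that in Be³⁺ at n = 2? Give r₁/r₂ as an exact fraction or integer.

r ∝ Z^-1 · n^2
r₁/r₂ = (3/4)^-1 · (5/2)^2 = 25/3

25/3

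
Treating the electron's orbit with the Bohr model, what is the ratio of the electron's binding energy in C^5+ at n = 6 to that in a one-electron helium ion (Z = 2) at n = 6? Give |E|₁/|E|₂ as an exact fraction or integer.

|E| ∝ Z^2 · n^-2
|E|₁/|E|₂ = (6/2)^2 · (6/6)^-2 = 9

9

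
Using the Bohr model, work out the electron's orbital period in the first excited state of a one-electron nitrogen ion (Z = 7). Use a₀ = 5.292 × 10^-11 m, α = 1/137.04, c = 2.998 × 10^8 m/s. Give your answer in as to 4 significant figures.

r = n²a₀/Z = 2²·5.292 × 10^-11/7 = 3.024 × 10^-11 m
v = Zαc/n = 7·0.007297·2.998 × 10^8/2 = 7.657 × 10^6 m/s
T = 2πr/v = 2.481 × 10^-17 s = 24.81 as

24.81 as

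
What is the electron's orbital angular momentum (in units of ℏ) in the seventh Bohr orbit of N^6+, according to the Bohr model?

7

L_n = nℏ, so L/ℏ = n = 7.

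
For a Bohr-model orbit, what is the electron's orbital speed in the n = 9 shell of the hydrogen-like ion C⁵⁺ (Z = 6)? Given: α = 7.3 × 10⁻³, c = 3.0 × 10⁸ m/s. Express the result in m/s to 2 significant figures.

v_n = Zαc/n = 6 × 0.0073 × 3.0 × 10⁸ / 9
    = 1.5 × 10⁶ m/s

1.5 × 10⁶ m/s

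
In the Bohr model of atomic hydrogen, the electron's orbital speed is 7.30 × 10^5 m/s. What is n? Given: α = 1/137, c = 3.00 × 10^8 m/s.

v_n = Zαc/n ⇒ n = Zαc/v = 1 × 0.00730 × 3.00 × 10^8 / 7.30 × 10^5 ≈ 3.00
n = 3

3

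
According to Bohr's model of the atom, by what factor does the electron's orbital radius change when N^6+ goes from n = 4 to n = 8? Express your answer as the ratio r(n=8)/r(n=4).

r ∝ Z^-1 · n^2; with Z fixed, r ∝ n^2.
r(n=8)/r(n=4) = (8/4)^2 = 4

4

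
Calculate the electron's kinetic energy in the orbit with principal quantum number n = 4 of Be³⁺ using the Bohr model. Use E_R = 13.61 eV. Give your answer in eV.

For a Coulomb orbit the virial theorem gives K = −E_n.
E_n = −E_R·Z²/n², so K = E_R·Z²/n² = 13.61 × 4²/4² = 13.61 eV

13.61 eV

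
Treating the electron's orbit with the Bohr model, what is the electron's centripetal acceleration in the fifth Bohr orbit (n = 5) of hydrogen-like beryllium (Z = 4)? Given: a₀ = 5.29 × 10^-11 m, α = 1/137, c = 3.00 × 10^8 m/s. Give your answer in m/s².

9.28 × 10^21 m/s²

r = n²a₀/Z = 3.31 × 10^-10 m, v = Zαc/n = 1.75 × 10^6 m/s
a = v²/r = (1.75 × 10^6)² / 3.31 × 10^-10 = 9.28 × 10^21 m/s²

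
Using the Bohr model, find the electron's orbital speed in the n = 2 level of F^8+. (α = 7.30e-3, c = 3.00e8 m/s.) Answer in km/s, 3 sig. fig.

9860 km/s

v_n = Zαc/n = 9 × 0.00730 × 3.00e8 / 2
    = 9860 km/s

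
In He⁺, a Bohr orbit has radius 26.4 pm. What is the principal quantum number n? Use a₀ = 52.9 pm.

1

r_n = n²a₀/Z ⇒ n² = rZ/a₀ = 26.4 × 2 / 52.9 ≈ 1.00
n = 1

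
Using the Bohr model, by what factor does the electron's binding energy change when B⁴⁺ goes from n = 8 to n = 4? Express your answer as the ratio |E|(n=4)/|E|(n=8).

4

|E| ∝ Z^2 · n^-2; with Z fixed, |E| ∝ n^-2.
|E|(n=4)/|E|(n=8) = (4/8)^-2 = 4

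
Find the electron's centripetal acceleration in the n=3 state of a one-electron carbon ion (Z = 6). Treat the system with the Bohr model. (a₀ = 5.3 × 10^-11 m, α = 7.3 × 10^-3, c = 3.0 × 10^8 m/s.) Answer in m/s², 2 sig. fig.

2.4 × 10^23 m/s²

r = n²a₀/Z = 8.0 × 10^-11 m, v = Zαc/n = 4.4 × 10^6 m/s
a = v²/r = (4.4 × 10^6)² / 8.0 × 10^-11 = 2.4 × 10^23 m/s²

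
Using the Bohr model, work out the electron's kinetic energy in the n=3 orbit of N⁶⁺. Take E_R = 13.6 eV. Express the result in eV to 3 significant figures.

74.0 eV

For a Coulomb orbit the virial theorem gives K = −E_n.
E_n = −E_R·Z²/n², so K = E_R·Z²/n² = 13.6 × 7²/3² = 74.0 eV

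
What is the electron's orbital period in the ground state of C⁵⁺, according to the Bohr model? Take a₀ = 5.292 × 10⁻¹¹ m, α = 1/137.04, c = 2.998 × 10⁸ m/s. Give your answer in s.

4.222 × 10⁻¹⁸ s

r = n²a₀/Z = 1²·5.292 × 10⁻¹¹/6 = 8.820 × 10⁻¹² m
v = Zαc/n = 6·0.007297·2.998 × 10⁸/1 = 1.313 × 10⁷ m/s
T = 2πr/v = 4.222 × 10⁻¹⁸ s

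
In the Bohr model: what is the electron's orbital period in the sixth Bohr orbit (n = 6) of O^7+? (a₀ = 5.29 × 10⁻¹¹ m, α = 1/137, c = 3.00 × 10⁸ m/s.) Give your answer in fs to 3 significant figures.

r = n²a₀/Z = 6²·5.29 × 10⁻¹¹/8 = 2.38 × 10⁻¹⁰ m
v = Zαc/n = 8·0.00730·3.00 × 10⁸/6 = 2.92 × 10⁶ m/s
T = 2πr/v = 5.12 × 10⁻¹⁶ s = 0.512 fs

0.512 fs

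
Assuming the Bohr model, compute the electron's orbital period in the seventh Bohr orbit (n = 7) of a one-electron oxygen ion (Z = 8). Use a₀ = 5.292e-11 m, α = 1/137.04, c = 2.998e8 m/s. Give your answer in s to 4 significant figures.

8.146e-16 s

r = n²a₀/Z = 7²·5.292e-11/8 = 3.241e-10 m
v = Zαc/n = 8·0.007297·2.998e8/7 = 2.500e6 m/s
T = 2πr/v = 8.146e-16 s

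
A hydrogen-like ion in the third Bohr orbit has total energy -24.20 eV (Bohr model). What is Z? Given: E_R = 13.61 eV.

E_n = −E_R Z²/n² ⇒ Z² = −E_n n²/E_R = 24.20 × 3² / 13.61 ≈ 16.00
Z = 4

4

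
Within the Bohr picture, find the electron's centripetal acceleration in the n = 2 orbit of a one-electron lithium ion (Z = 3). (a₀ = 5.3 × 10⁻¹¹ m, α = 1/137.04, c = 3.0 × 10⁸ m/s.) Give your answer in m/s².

r = n²a₀/Z = 7.1 × 10⁻¹¹ m, v = Zαc/n = 3.3 × 10⁶ m/s
a = v²/r = (3.3 × 10⁶)² / 7.1 × 10⁻¹¹ = 1.5 × 10²³ m/s²

1.5 × 10²³ m/s²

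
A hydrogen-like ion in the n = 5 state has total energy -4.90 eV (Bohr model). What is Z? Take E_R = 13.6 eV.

3

E_n = −E_R Z²/n² ⇒ Z² = −E_n n²/E_R = 4.90 × 5² / 13.6 ≈ 9.01
Z = 3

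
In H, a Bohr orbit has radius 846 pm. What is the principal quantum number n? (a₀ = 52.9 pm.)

4

r_n = n²a₀/Z ⇒ n² = rZ/a₀ = 846 × 1 / 52.9 ≈ 15.99
n = 4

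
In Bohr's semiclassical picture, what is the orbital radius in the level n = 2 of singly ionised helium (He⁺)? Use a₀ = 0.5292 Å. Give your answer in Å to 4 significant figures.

r_n = n²a₀/Z = 2² × 0.5292 / 2
    = 4 × 0.5292 / 2 = 1.058 Å

1.058 Å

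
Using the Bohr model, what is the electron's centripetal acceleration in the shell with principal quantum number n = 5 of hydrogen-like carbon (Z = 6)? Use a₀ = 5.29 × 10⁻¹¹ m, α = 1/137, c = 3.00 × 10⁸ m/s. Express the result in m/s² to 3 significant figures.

3.13 × 10²² m/s²

r = n²a₀/Z = 2.20 × 10⁻¹⁰ m, v = Zαc/n = 2.63 × 10⁶ m/s
a = v²/r = (2.63 × 10⁶)² / 2.20 × 10⁻¹⁰ = 3.13 × 10²² m/s²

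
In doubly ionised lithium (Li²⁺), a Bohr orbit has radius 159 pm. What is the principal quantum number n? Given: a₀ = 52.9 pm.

3

r_n = n²a₀/Z ⇒ n² = rZ/a₀ = 159 × 3 / 52.9 ≈ 9.02
n = 3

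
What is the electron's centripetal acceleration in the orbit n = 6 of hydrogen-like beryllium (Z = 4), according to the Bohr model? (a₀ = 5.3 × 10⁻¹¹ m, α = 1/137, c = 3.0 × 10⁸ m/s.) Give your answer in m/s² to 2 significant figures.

r = n²a₀/Z = 4.8 × 10⁻¹⁰ m, v = Zαc/n = 1.5 × 10⁶ m/s
a = v²/r = (1.5 × 10⁶)² / 4.8 × 10⁻¹⁰ = 4.5 × 10²¹ m/s²

4.5 × 10²¹ m/s²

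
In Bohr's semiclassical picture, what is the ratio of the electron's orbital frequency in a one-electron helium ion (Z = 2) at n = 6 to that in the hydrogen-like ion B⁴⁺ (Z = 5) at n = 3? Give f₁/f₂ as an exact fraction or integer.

1/50

f ∝ Z^2 · n^-3
f₁/f₂ = (2/5)^2 · (6/3)^-3 = 1/50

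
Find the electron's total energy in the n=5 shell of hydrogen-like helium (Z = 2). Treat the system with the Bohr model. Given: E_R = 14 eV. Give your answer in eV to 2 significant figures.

-2.2 eV

E_n = −E_R·Z²/n² = −14 × 2²/5² = -2.2 eV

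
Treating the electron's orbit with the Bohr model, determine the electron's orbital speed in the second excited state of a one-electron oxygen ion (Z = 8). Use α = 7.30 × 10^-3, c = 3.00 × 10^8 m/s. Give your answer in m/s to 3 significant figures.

5.84 × 10^6 m/s

v_n = Zαc/n = 8 × 0.00730 × 3.00 × 10^8 / 3
    = 5.84 × 10^6 m/s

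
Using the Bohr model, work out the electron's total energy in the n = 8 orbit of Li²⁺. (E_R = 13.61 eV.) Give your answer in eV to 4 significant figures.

-1.914 eV

E_n = −E_R·Z²/n² = −13.61 × 3²/8² = -1.914 eV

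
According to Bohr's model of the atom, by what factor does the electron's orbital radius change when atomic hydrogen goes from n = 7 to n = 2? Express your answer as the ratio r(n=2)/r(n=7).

r ∝ Z^-1 · n^2; with Z fixed, r ∝ n^2.
r(n=2)/r(n=7) = (2/7)^2 = 4/49

4/49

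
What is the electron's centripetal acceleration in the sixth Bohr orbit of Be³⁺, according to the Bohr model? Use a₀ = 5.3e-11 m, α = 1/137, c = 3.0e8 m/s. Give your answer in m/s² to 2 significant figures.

4.5e21 m/s²

r = n²a₀/Z = 4.8e-10 m, v = Zαc/n = 1.5e6 m/s
a = v²/r = (1.5e6)² / 4.8e-10 = 4.5e21 m/s²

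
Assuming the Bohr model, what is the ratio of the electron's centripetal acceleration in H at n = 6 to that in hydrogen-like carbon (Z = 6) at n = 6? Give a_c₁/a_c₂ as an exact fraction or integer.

a_c ∝ Z^3 · n^-4
a_c₁/a_c₂ = (1/6)^3 · (6/6)^-4 = 1/216

1/216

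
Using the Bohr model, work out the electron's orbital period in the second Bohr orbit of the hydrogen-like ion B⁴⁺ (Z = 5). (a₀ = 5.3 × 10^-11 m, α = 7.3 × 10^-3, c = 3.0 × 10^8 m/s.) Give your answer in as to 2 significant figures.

r = n²a₀/Z = 2²·5.3 × 10^-11/5 = 4.2 × 10^-11 m
v = Zαc/n = 5·0.0073·3.0 × 10^8/2 = 5.5 × 10^6 m/s
T = 2πr/v = 4.9 × 10^-17 s = 49 as

49 as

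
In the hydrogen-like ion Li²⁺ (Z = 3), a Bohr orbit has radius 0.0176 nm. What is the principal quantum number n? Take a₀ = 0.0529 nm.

r_n = n²a₀/Z ⇒ n² = rZ/a₀ = 0.0176 × 3 / 0.0529 ≈ 1.00
n = 1

1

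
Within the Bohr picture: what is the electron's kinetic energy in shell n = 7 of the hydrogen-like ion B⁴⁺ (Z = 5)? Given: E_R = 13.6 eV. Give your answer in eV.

6.94 eV

For a Coulomb orbit the virial theorem gives K = −E_n.
E_n = −E_R·Z²/n², so K = E_R·Z²/n² = 13.6 × 5²/7² = 6.94 eV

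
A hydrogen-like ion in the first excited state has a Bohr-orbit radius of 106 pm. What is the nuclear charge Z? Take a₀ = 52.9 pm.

r_n = n²a₀/Z ⇒ Z = n²a₀/r = 2² × 52.9 / 106 ≈ 2.00
Z = 2

2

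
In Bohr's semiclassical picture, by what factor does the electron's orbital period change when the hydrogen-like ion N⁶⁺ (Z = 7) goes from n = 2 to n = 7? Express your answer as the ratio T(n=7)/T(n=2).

343/8

T ∝ Z^-2 · n^3; with Z fixed, T ∝ n^3.
T(n=7)/T(n=2) = (7/2)^3 = 343/8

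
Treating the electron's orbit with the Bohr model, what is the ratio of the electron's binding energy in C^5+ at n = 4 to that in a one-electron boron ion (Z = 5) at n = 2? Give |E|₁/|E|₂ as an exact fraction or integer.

9/25

|E| ∝ Z^2 · n^-2
|E|₁/|E|₂ = (6/5)^2 · (4/2)^-2 = 9/25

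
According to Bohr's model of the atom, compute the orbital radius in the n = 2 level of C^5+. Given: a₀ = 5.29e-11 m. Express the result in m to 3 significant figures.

r_n = n²a₀/Z = 2² × 5.29e-11 / 6
    = 4 × 5.29e-11 / 6 = 3.53e-11 m

3.53e-11 m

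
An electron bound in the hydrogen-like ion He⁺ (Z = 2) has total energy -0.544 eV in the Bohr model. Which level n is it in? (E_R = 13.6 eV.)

10

E_n = −E_R Z²/n² ⇒ n² = E_R Z²/(−E_n) = 13.6 × 2² / 0.544 ≈ 100.00
n = 10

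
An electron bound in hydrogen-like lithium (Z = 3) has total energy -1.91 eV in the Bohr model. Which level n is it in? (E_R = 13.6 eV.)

E_n = −E_R Z²/n² ⇒ n² = E_R Z²/(−E_n) = 13.6 × 3² / 1.91 ≈ 64.08
n = 8

8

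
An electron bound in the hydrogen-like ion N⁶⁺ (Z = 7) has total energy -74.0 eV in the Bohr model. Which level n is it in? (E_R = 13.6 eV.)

E_n = −E_R Z²/n² ⇒ n² = E_R Z²/(−E_n) = 13.6 × 7² / 74.0 ≈ 9.01
n = 3

3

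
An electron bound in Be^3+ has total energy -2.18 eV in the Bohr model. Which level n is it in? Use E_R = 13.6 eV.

10

E_n = −E_R Z²/n² ⇒ n² = E_R Z²/(−E_n) = 13.6 × 4² / 2.18 ≈ 99.82
n = 10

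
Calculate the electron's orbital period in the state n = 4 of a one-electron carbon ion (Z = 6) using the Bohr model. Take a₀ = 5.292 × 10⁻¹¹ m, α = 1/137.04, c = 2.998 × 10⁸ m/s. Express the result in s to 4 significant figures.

2.702 × 10⁻¹⁶ s

r = n²a₀/Z = 4²·5.292 × 10⁻¹¹/6 = 1.411 × 10⁻¹⁰ m
v = Zαc/n = 6·0.007297·2.998 × 10⁸/4 = 3.282 × 10⁶ m/s
T = 2πr/v = 2.702 × 10⁻¹⁶ s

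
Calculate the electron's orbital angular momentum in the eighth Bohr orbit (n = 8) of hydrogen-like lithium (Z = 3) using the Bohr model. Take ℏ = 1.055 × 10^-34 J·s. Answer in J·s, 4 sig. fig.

8.440 × 10^-34 J·s

L_n = nℏ = 8 × 1.055 × 10^-34 = 8.440 × 10^-34 J·s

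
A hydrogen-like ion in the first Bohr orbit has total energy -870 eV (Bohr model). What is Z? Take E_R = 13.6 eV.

E_n = −E_R Z²/n² ⇒ Z² = −E_n n²/E_R = 870 × 1² / 13.6 ≈ 63.97
Z = 8

8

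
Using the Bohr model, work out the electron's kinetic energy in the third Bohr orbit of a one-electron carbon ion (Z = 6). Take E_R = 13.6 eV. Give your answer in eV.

For a Coulomb orbit the virial theorem gives K = −E_n.
E_n = −E_R·Z²/n², so K = E_R·Z²/n² = 13.6 × 6²/3² = 54.4 eV

54.4 eV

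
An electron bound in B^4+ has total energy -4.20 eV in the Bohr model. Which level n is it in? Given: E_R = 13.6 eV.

9

E_n = −E_R Z²/n² ⇒ n² = E_R Z²/(−E_n) = 13.6 × 5² / 4.20 ≈ 80.95
n = 9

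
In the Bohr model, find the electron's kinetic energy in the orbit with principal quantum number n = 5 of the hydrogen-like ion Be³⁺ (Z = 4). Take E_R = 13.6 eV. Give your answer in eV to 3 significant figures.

8.70 eV

For a Coulomb orbit the virial theorem gives K = −E_n.
E_n = −E_R·Z²/n², so K = E_R·Z²/n² = 13.6 × 4²/5² = 8.70 eV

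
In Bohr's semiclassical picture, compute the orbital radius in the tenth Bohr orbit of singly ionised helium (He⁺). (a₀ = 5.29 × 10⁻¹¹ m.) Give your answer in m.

2.64 × 10⁻⁹ m

r_n = n²a₀/Z = 10² × 5.29 × 10⁻¹¹ / 2
    = 100 × 5.29 × 10⁻¹¹ / 2 = 2.64 × 10⁻⁹ m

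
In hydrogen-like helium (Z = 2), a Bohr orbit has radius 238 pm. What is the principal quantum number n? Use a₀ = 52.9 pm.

r_n = n²a₀/Z ⇒ n² = rZ/a₀ = 238 × 2 / 52.9 ≈ 9.00
n = 3

3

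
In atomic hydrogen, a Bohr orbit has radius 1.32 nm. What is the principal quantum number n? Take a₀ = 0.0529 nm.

r_n = n²a₀/Z ⇒ n² = rZ/a₀ = 1.32 × 1 / 0.0529 ≈ 24.95
n = 5

5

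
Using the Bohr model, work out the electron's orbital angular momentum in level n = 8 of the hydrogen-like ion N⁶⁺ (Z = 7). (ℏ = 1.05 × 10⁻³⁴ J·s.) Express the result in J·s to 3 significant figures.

8.40 × 10⁻³⁴ J·s

L_n = nℏ = 8 × 1.05 × 10⁻³⁴ = 8.40 × 10⁻³⁴ J·s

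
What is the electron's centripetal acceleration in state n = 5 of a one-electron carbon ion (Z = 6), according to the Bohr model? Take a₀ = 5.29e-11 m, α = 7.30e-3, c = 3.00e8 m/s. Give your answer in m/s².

3.13e22 m/s²

r = n²a₀/Z = 2.20e-10 m, v = Zαc/n = 2.63e6 m/s
a = v²/r = (2.63e6)² / 2.20e-10 = 3.13e22 m/s²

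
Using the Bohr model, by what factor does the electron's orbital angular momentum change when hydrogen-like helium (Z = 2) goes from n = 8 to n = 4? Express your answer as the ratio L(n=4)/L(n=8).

L = nℏ depends only on n, so L ∝ n.
L(n=4)/L(n=8) = (4/8)^1 = 1/2

1/2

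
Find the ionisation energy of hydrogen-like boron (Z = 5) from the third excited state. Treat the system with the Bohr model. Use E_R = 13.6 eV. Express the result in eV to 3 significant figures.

E_n = −E_R·Z²/n² = −13.6 × 5²/4² eV = -21.2 eV
Ionisation energy = −E_n = 21.2 eV

21.2 eV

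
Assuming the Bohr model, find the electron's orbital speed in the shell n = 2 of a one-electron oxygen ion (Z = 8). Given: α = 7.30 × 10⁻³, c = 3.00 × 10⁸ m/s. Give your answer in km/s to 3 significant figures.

8760 km/s

v_n = Zαc/n = 8 × 0.00730 × 3.00 × 10⁸ / 2
    = 8760 km/s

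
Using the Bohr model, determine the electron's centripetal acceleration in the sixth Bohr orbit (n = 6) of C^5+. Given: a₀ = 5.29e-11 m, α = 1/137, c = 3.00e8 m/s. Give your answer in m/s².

1.51e22 m/s²

r = n²a₀/Z = 3.17e-10 m, v = Zαc/n = 2.19e6 m/s
a = v²/r = (2.19e6)² / 3.17e-10 = 1.51e22 m/s²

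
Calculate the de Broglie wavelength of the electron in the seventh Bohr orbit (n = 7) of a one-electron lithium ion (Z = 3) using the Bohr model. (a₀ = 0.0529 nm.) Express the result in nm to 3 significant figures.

The Bohr quantisation condition is nλ = 2πr_n.
r_n = n²a₀/Z = 0.864 nm
λ = 2πr_n/n = 2π·0.864/7 = 0.776 nm

0.776 nm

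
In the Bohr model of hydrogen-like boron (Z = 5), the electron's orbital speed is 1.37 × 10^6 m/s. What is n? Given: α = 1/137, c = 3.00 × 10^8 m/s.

v_n = Zαc/n ⇒ n = Zαc/v = 5 × 0.00730 × 3.00 × 10^8 / 1.37 × 10^6 ≈ 7.99
n = 8

8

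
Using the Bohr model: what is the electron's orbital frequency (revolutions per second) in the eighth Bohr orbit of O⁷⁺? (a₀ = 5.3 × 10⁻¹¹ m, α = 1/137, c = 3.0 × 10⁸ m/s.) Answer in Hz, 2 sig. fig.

8.2 × 10¹⁴ Hz

r = n²a₀/Z = 4.2 × 10⁻¹⁰ m, v = Zαc/n = 2.2 × 10⁶ m/s
f = v/(2πr) = 8.2 × 10¹⁴ Hz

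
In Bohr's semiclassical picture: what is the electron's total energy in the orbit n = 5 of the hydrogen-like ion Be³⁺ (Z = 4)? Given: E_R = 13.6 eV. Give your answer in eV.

-8.70 eV

E_n = −E_R·Z²/n² = −13.6 × 4²/5² = -8.70 eV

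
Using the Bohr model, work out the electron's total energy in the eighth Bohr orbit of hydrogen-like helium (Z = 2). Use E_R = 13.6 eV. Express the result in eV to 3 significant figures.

-0.850 eV

E_n = −E_R·Z²/n² = −13.6 × 2²/8² = -0.850 eV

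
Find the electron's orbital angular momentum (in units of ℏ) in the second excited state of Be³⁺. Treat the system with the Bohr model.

3

L_n = nℏ, so L/ℏ = n = 3.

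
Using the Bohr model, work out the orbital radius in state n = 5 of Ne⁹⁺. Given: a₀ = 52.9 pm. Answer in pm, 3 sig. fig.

132 pm

r_n = n²a₀/Z = 5² × 52.9 / 10
    = 25 × 52.9 / 10 = 132 pm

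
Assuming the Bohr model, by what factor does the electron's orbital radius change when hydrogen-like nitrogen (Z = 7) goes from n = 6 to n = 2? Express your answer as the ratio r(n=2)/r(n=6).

1/9

r ∝ Z^-1 · n^2; with Z fixed, r ∝ n^2.
r(n=2)/r(n=6) = (2/6)^2 = 1/9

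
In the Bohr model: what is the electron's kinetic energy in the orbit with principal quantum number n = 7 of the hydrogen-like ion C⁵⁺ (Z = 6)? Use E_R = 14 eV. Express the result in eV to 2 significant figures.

For a Coulomb orbit the virial theorem gives K = −E_n.
E_n = −E_R·Z²/n², so K = E_R·Z²/n² = 14 × 6²/7² = 10 eV

10 eV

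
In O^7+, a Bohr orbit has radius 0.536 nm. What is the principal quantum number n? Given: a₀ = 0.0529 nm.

r_n = n²a₀/Z ⇒ n² = rZ/a₀ = 0.536 × 8 / 0.0529 ≈ 81.06
n = 9

9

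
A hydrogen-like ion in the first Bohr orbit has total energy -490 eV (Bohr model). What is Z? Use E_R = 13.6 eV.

6

E_n = −E_R Z²/n² ⇒ Z² = −E_n n²/E_R = 490 × 1² / 13.6 ≈ 36.03
Z = 6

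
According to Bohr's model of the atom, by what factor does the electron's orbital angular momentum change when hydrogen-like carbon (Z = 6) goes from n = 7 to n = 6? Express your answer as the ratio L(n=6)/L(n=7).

6/7

L = nℏ depends only on n, so L ∝ n.
L(n=6)/L(n=7) = (6/7)^1 = 6/7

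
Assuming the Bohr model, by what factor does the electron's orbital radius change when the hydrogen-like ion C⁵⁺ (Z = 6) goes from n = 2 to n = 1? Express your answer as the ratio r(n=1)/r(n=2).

r ∝ Z^-1 · n^2; with Z fixed, r ∝ n^2.
r(n=1)/r(n=2) = (1/2)^2 = 1/4

1/4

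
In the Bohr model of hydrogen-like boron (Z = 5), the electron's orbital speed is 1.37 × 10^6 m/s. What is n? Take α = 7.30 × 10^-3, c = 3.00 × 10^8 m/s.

v_n = Zαc/n ⇒ n = Zαc/v = 5 × 0.00730 × 3.00 × 10^8 / 1.37 × 10^6 ≈ 7.99
n = 8

8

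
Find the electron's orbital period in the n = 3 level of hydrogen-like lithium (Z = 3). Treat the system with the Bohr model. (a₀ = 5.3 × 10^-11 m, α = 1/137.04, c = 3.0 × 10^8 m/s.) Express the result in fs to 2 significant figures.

r = n²a₀/Z = 3²·5.3 × 10^-11/3 = 1.6 × 10^-10 m
v = Zαc/n = 3·0.0073·3.0 × 10^8/3 = 2.2 × 10^6 m/s
T = 2πr/v = 4.6 × 10^-16 s = 0.46 fs

0.46 fs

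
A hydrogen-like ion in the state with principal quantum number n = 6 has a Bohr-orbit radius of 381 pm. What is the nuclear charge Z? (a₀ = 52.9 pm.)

r_n = n²a₀/Z ⇒ Z = n²a₀/r = 6² × 52.9 / 381 ≈ 5.00
Z = 5

5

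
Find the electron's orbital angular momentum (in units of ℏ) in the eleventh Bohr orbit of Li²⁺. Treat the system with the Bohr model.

11

L_n = nℏ, so L/ℏ = n = 11.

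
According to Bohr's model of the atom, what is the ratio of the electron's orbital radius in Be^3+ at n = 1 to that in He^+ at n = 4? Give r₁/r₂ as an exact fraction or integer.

1/32

r ∝ Z^-1 · n^2
r₁/r₂ = (4/2)^-1 · (1/4)^2 = 1/32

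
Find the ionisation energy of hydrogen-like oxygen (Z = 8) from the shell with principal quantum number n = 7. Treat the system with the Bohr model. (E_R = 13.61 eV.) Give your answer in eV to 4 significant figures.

17.78 eV

E_n = −E_R·Z²/n² = −13.61 × 8²/7² eV = -17.78 eV
Ionisation energy = −E_n = 17.78 eV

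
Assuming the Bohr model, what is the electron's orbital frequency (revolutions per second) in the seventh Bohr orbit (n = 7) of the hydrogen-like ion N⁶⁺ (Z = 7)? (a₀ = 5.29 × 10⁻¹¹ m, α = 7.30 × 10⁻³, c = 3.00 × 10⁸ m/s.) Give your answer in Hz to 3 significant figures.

r = n²a₀/Z = 3.70 × 10⁻¹⁰ m, v = Zαc/n = 2.19 × 10⁶ m/s
f = v/(2πr) = 9.41 × 10¹⁴ Hz

9.41 × 10¹⁴ Hz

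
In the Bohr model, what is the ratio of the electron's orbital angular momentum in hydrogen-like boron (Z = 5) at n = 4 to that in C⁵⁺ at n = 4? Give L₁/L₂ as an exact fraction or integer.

1

L = nℏ is independent of Z.
L₁/L₂ = n₁/n₂ = 4/4 = 1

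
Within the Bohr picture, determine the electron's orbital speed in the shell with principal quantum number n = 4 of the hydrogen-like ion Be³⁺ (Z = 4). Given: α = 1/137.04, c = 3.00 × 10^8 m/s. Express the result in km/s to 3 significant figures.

2190 km/s

v_n = Zαc/n = 4 × 0.00730 × 3.00 × 10^8 / 4
    = 2190 km/s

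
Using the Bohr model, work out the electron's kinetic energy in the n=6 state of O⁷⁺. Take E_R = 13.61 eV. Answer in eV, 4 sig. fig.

For a Coulomb orbit the virial theorem gives K = −E_n.
E_n = −E_R·Z²/n², so K = E_R·Z²/n² = 13.61 × 8²/6² = 24.20 eV

24.20 eV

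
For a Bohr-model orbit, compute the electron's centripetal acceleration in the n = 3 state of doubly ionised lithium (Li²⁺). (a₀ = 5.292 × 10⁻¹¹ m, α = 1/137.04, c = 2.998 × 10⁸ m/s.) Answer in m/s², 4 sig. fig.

3.015 × 10²² m/s²

r = n²a₀/Z = 1.588 × 10⁻¹⁰ m, v = Zαc/n = 2.188 × 10⁶ m/s
a = v²/r = (2.188 × 10⁶)² / 1.588 × 10⁻¹⁰ = 3.015 × 10²² m/s²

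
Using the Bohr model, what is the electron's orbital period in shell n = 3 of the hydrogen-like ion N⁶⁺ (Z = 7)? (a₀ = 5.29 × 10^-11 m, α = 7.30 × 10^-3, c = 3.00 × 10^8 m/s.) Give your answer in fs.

r = n²a₀/Z = 3²·5.29 × 10^-11/7 = 6.80 × 10^-11 m
v = Zαc/n = 7·0.00730·3.00 × 10^8/3 = 5.11 × 10^6 m/s
T = 2πr/v = 8.36 × 10^-17 s = 0.0836 fs

0.0836 fs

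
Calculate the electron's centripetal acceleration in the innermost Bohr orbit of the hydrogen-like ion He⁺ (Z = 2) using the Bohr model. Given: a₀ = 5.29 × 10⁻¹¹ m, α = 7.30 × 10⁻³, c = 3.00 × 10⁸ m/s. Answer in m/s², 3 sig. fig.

r = n²a₀/Z = 2.65 × 10⁻¹¹ m, v = Zαc/n = 4.38 × 10⁶ m/s
a = v²/r = (4.38 × 10⁶)² / 2.65 × 10⁻¹¹ = 7.25 × 10²³ m/s²

7.25 × 10²³ m/s²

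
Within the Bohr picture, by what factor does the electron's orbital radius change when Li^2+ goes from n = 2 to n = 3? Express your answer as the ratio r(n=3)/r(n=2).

r ∝ Z^-1 · n^2; with Z fixed, r ∝ n^2.
r(n=3)/r(n=2) = (3/2)^2 = 9/4

9/4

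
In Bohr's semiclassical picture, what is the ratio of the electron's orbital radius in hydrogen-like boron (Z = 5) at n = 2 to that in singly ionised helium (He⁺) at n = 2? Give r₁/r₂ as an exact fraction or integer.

2/5

r ∝ Z^-1 · n^2
r₁/r₂ = (5/2)^-1 · (2/2)^2 = 2/5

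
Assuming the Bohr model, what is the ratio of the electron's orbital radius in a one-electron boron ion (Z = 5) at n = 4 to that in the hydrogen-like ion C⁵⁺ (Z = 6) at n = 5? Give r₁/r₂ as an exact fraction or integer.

r ∝ Z^-1 · n^2
r₁/r₂ = (5/6)^-1 · (4/5)^2 = 96/125

96/125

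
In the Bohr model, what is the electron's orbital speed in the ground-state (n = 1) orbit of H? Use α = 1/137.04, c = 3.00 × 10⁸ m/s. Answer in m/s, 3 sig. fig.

v_n = Zαc/n = 1 × 0.00730 × 3.00 × 10⁸ / 1
    = 2.19 × 10⁶ m/s

2.19 × 10⁶ m/s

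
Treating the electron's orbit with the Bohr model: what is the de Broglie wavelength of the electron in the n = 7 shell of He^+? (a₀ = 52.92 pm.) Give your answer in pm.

The Bohr quantisation condition is nλ = 2πr_n.
r_n = n²a₀/Z = 1297 pm
λ = 2πr_n/n = 2π·1297/7 = 1164 pm

1164 pm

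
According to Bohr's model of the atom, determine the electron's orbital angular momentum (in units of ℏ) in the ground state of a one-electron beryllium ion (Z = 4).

L_n = nℏ, so L/ℏ = n = 1.

1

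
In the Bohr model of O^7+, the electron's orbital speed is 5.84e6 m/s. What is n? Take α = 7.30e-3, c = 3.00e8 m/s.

3

v_n = Zαc/n ⇒ n = Zαc/v = 8 × 0.00730 × 3.00e8 / 5.84e6 ≈ 3.00
n = 3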